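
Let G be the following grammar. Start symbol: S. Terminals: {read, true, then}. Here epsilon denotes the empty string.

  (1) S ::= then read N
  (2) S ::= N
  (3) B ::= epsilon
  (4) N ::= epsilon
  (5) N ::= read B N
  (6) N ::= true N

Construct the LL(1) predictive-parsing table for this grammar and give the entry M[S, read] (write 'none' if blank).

S ::= N

FIRST(B): from B::=epsilon we get {epsilon}. So FIRST(B) = {epsilon}.
FIRST(N): from N::=epsilon we get {epsilon}; from N::=read B N we get {read}; from N::=true N we get {true}. So FIRST(N) = {epsilon, read, true}.
FIRST(S): from S::=then read N we get {then}; from S::=N we get {epsilon, read, true}. So FIRST(S) = {epsilon, read, then, true}.
FOLLOW(S) includes $ since S is the start symbol.
FOLLOW(S): S appears on no right-hand side. Thus FOLLOW(S) = {$}.
For S ::= then read N: FIRST(then read N) = {then}, so it goes in M[S, t] for t ∈ {then}.
For S ::= N: FIRST(N) = {epsilon, read, true}, so it goes in M[S, t] for t ∈ {read, true}; since epsilon ∈ FIRST, also for every t ∈ FOLLOW(S) = {$}.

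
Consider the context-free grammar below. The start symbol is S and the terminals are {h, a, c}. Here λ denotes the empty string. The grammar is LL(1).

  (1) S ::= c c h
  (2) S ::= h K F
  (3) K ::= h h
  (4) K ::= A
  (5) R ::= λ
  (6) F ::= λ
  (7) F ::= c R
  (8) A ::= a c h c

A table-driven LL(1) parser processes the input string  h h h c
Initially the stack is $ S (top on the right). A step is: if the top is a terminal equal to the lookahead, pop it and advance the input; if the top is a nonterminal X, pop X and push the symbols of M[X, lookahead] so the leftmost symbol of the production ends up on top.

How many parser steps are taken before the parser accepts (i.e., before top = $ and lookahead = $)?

8

     Stack    Input      Action
  1  $ S      h h h c $  expand S ::= h K F
  2  $ F K h  h h h c $  match h
  3  $ F K    h h c $    expand K ::= h h
  4  $ F h h  h h c $    match h
  5  $ F h    h c $      match h
  6  $ F      c $        expand F ::= c R
  7  $ R c    c $        match c
  8  $ R      $          expand R ::= λ
Accept reached after 8 steps.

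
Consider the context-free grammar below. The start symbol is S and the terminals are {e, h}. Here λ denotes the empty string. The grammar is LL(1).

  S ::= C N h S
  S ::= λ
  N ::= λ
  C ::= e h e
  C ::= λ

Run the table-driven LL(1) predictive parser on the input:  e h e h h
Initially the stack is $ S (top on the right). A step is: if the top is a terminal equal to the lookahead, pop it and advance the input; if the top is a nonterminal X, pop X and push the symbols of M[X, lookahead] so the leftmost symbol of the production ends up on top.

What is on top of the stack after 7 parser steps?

step 1: stack=$ S  input=e h e h h $  — expand S ::= C N h S
step 2: stack=$ S h N C  input=e h e h h $  — expand C ::= e h e
step 3: stack=$ S h N e h e  input=e h e h h $  — match e
step 4: stack=$ S h N e h  input=h e h h $  — match h
step 5: stack=$ S h N e  input=e h h $  — match e
step 6: stack=$ S h N  input=h h $  — expand N ::= λ
step 7: stack=$ S h  input=h h $  — match h
Stack after step 7: $ S (top = S).

S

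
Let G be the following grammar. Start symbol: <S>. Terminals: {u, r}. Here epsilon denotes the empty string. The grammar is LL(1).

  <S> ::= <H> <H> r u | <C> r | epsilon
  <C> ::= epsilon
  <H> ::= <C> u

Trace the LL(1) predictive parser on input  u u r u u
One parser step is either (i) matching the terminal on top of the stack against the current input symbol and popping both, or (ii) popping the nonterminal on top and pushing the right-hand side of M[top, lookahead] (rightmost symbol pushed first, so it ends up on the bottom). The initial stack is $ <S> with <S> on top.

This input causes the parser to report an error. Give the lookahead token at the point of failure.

      Stack            Input        Action
   1  $ <S>            u u r u u $  expand <S> ::= <H> <H> r u
   2  $ u r <H> <H>    u u r u u $  expand <H> ::= <C> u
   3  $ u r <H> u <C>  u u r u u $  expand <C> ::= epsilon
   4  $ u r <H> u      u u r u u $  match u
   5  $ u r <H>        u r u u $    expand <H> ::= <C> u
   6  $ u r u <C>      u r u u $    expand <C> ::= epsilon
   7  $ u r u          u r u u $    match u
   8  $ u r            r u u $      match r
   9  $ u              u u $        match u
  10  $                u $          error: stack empty but input remains

u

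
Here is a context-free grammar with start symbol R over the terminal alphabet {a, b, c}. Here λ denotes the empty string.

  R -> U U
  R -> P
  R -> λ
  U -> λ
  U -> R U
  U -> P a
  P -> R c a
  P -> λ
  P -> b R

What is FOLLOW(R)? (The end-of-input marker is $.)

FIRST(R) = {λ, a, b, c}  (via U U, P)
FIRST(P) = {λ, a, b, c}  (via R c a)
FIRST(U) = {λ, a, b, c}  (via R U, P a)
FOLLOW(R) includes $ since R is the start symbol.
FOLLOW(R): in U->R U, R is followed by U with FIRST {λ, a, b, c}; in U->R U, the suffix after R is nullable, so FOLLOW(R) ⊇ FOLLOW(U) = {$, a, b, c}; in P->R c a, R is followed by c a with FIRST {c}; in P->b R, the suffix after R is empty, so FOLLOW(R) ⊇ FOLLOW(P) = {$, a, b, c}. Thus FOLLOW(R) = {$, a, b, c}.
FOLLOW(U): in R->U U (occurrence 1), U is followed by U with FIRST {λ, a, b, c}; in R->U U (occurrence 1), the suffix after U is nullable, so FOLLOW(U) ⊇ FOLLOW(R) = {$, a, b, c}; in R->U U (occurrence 2), the suffix after U is empty, so FOLLOW(U) ⊇ FOLLOW(R) = {$, a, b, c}; in U->R U, the suffix after U is empty (adds nothing new). Thus FOLLOW(U) = {$, a, b, c}.
FOLLOW(P): in R->P, the suffix after P is empty, so FOLLOW(P) ⊇ FOLLOW(R) = {$, a, b, c}; in U->P a, P is followed by a with FIRST {a}. Thus FOLLOW(P) = {$, a, b, c}.

{$, a, b, c}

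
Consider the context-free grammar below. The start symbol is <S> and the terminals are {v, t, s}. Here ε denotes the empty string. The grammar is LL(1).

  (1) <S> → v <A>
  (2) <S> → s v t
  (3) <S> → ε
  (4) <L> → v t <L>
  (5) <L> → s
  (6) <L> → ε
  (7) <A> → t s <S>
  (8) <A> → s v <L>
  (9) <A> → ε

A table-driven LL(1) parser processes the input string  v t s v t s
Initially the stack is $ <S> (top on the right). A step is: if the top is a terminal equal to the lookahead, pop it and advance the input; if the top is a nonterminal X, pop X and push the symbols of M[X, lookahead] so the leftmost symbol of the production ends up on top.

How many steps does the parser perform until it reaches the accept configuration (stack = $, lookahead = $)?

      Stack      Input          Action
   1  $ <S>      v t s v t s $  expand <S> → v <A>
   2  $ <A> v    v t s v t s $  match v
   3  $ <A>      t s v t s $    expand <A> → t s <S>
   4  $ <S> s t  t s v t s $    match t
   5  $ <S> s    s v t s $      match s
   6  $ <S>      v t s $        expand <S> → v <A>
   7  $ <A> v    v t s $        match v
   8  $ <A>      t s $          expand <A> → t s <S>
   9  $ <S> s t  t s $          match t
  10  $ <S> s    s $            match s
  11  $ <S>      $              expand <S> → ε
Accept reached after 11 steps.

11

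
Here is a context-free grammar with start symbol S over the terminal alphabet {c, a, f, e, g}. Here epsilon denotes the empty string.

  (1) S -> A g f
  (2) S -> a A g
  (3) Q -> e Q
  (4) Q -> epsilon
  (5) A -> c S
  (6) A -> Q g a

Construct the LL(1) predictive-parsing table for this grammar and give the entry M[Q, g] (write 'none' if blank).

FIRST(Q): from Q->e Q we get {e}; from Q->epsilon we get {epsilon}. So FIRST(Q) = {epsilon, e}.
FIRST(A): from A->c S we get {c}; from A->Q g a we get {e, g}. So FIRST(A) = {c, e, g}.
FIRST(S): from S->A g f we get {c, e, g}; from S->a A g we get {a}. So FIRST(S) = {a, c, e, g}.
FOLLOW(S) includes $ since S is the start symbol.
FOLLOW(Q): in Q->e Q, the suffix after Q is empty (adds nothing new); in A->Q g a, Q is followed by g a with FIRST {g}. Thus FOLLOW(Q) = {g}.
For Q -> e Q: FIRST(e Q) = {e}, so it goes in M[Q, t] for t ∈ {e}.
For Q -> epsilon: FIRST(epsilon) = {epsilon}, so it goes in M[Q, t] for t ∈ {}; since epsilon ∈ FIRST, also for every t ∈ FOLLOW(Q) = {g}.

Q -> epsilon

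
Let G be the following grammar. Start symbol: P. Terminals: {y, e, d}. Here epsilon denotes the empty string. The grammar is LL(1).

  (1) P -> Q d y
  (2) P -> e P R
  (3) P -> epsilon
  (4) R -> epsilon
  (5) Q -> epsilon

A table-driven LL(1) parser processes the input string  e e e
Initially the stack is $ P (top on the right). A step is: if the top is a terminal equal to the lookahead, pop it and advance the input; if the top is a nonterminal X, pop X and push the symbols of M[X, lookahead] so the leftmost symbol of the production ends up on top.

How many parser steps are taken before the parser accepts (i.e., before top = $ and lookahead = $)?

10

      Stack        Input    Action
   1  $ P          e e e $  expand P -> e P R
   2  $ R P e      e e e $  match e
   3  $ R P        e e $    expand P -> e P R
   4  $ R R P e    e e $    match e
   5  $ R R P      e $      expand P -> e P R
   6  $ R R R P e  e $      match e
   7  $ R R R P    $        expand P -> epsilon
   8  $ R R R      $        expand R -> epsilon
   9  $ R R        $        expand R -> epsilon
  10  $ R          $        expand R -> epsilon
Accept reached after 10 steps.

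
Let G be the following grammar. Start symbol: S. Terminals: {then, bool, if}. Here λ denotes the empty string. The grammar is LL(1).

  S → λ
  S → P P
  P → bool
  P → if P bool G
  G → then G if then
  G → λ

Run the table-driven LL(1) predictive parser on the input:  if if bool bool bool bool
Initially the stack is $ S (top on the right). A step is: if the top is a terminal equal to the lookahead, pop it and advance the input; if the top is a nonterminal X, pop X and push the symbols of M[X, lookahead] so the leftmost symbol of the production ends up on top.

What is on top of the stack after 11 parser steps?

P

step 1: stack=$ S  input=if if bool bool bool bool $  — expand S → P P
step 2: stack=$ P P  input=if if bool bool bool bool $  — expand P → if P bool G
step 3: stack=$ P G bool P if  input=if if bool bool bool bool $  — match if
step 4: stack=$ P G bool P  input=if bool bool bool bool $  — expand P → if P bool G
step 5: stack=$ P G bool G bool P if  input=if bool bool bool bool $  — match if
step 6: stack=$ P G bool G bool P  input=bool bool bool bool $  — expand P → bool
step 7: stack=$ P G bool G bool bool  input=bool bool bool bool $  — match bool
step 8: stack=$ P G bool G bool  input=bool bool bool $  — match bool
step 9: stack=$ P G bool G  input=bool bool $  — expand G → λ
step 10: stack=$ P G bool  input=bool bool $  — match bool
step 11: stack=$ P G  input=bool $  — expand G → λ
Stack after step 11: $ P (top = P).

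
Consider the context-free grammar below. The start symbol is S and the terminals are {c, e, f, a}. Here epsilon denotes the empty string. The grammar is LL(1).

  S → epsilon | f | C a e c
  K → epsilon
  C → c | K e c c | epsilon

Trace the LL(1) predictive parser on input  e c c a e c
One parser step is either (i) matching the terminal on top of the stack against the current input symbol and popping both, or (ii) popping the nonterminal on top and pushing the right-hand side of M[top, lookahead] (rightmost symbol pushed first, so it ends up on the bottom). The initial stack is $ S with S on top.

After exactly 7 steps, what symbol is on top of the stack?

step 1: stack=$ S  input=e c c a e c $  — expand S → C a e c
step 2: stack=$ c e a C  input=e c c a e c $  — expand C → K e c c
step 3: stack=$ c e a c c e K  input=e c c a e c $  — expand K → epsilon
step 4: stack=$ c e a c c e  input=e c c a e c $  — match e
step 5: stack=$ c e a c c  input=c c a e c $  — match c
step 6: stack=$ c e a c  input=c a e c $  — match c
step 7: stack=$ c e a  input=a e c $  — match a
Stack after step 7: $ c e (top = e).

e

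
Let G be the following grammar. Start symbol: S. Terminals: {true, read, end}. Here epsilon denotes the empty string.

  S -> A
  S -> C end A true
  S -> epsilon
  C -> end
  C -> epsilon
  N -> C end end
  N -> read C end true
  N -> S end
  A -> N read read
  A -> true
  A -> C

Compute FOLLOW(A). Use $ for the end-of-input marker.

FIRST(C): from C->end we get {end}; from C->epsilon we get {epsilon}. So FIRST(C) = {epsilon, end}.
FIRST(S): from S->A we get {epsilon, end, read, true}; from S->C end A true we get {end}; from S->epsilon we get {epsilon}. So FIRST(S) = {epsilon, end, read, true}.
FIRST(N): from N->C end end we get {end}; from N->read C end true we get {read}; from N->S end we get {end, read, true}. So FIRST(N) = {end, read, true}.
FIRST(A): from A->N read read we get {end, read, true}; from A->true we get {true}; from A->C we get {epsilon, end}. So FIRST(A) = {epsilon, end, read, true}.
FOLLOW(S) includes $ since S is the start symbol.
FOLLOW(S): in N->S end, S is followed by end with FIRST {end}. Thus FOLLOW(S) = {$, end}.
FOLLOW(N): in A->N read read, N is followed by read read with FIRST {read}. Thus FOLLOW(N) = {read}.
FOLLOW(A): in S->A, the suffix after A is empty, so FOLLOW(A) ⊇ FOLLOW(S) = {$, end}; in S->C end A true, A is followed by true with FIRST {true}. Thus FOLLOW(A) = {$, end, true}.
FOLLOW(C): in S->C end A true, C is followed by end A true with FIRST {end}; in N->C end end, C is followed by end end with FIRST {end}; in N->read C end true, C is followed by end true with FIRST {end}; in A->C, the suffix after C is empty, so FOLLOW(C) ⊇ FOLLOW(A) = {$, end, true}. Thus FOLLOW(C) = {$, end, true}.

{$, end, true}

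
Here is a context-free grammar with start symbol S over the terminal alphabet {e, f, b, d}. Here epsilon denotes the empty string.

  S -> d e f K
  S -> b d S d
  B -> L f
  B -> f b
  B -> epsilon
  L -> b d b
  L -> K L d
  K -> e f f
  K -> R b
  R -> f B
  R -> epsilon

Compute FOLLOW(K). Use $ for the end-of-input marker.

{$, b, d, e, f}

FIRST(S) = {b, d}
FIRST(R) = {epsilon, f}
FIRST(K) = {b, e, f}  (via R b)
FIRST(L) = {b, e, f}  (via K L d)
FIRST(B) = {epsilon, b, e, f}  (via L f)
FOLLOW(S) includes $ since S is the start symbol.
FOLLOW(S): in S->b d S d, S is followed by d with FIRST {d}. Thus FOLLOW(S) = {$, d}.
FOLLOW(L): in B->L f, L is followed by f with FIRST {f}; in L->K L d, L is followed by d with FIRST {d}. Thus FOLLOW(L) = {d, f}.
FOLLOW(K): in S->d e f K, the suffix after K is empty, so FOLLOW(K) ⊇ FOLLOW(S) = {$, d}; in L->K L d, K is followed by L d with FIRST {b, e, f}. Thus FOLLOW(K) = {$, b, d, e, f}.
FOLLOW(R): in K->R b, R is followed by b with FIRST {b}. Thus FOLLOW(R) = {b}.
FOLLOW(B): in R->f B, the suffix after B is empty, so FOLLOW(B) ⊇ FOLLOW(R) = {b}. Thus FOLLOW(B) = {b}.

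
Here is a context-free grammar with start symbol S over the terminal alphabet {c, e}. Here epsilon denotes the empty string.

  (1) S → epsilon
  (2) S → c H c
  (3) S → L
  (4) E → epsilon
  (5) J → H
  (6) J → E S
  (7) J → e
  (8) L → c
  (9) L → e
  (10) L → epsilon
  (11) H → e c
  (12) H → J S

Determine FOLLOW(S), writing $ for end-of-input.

FIRST(E) = {epsilon}
FIRST(L) = {epsilon, c, e}
FIRST(S) = {epsilon, c, e}  (via L)
FIRST(J) = {epsilon, c, e}  (via H, E S)
FIRST(H) = {epsilon, c, e}  (via J S)
FOLLOW(S) includes $ since S is the start symbol.
FOLLOW(S): in J→E S, the suffix after S is empty, so FOLLOW(S) ⊇ FOLLOW(J) = {c, e}; in H→J S, the suffix after S is empty, so FOLLOW(S) ⊇ FOLLOW(H) = {c, e}. Thus FOLLOW(S) = {$, c, e}.
FOLLOW(L): in S→L, the suffix after L is empty, so FOLLOW(L) ⊇ FOLLOW(S) = {$, c, e}. Thus FOLLOW(L) = {$, c, e}.
FOLLOW(E): in J→E S, E is followed by S with FIRST {epsilon, c, e}; in J→E S, the suffix after E is nullable, so FOLLOW(E) ⊇ FOLLOW(J) = {c, e}. Thus FOLLOW(E) = {c, e}.
FOLLOW(J): in H→J S, J is followed by S with FIRST {epsilon, c, e}; in H→J S, the suffix after J is nullable, so FOLLOW(J) ⊇ FOLLOW(H) = {c, e}. Thus FOLLOW(J) = {c, e}.
FOLLOW(H): in S→c H c, H is followed by c with FIRST {c}; in J→H, the suffix after H is empty, so FOLLOW(H) ⊇ FOLLOW(J) = {c, e}. Thus FOLLOW(H) = {c, e}.

{$, c, e}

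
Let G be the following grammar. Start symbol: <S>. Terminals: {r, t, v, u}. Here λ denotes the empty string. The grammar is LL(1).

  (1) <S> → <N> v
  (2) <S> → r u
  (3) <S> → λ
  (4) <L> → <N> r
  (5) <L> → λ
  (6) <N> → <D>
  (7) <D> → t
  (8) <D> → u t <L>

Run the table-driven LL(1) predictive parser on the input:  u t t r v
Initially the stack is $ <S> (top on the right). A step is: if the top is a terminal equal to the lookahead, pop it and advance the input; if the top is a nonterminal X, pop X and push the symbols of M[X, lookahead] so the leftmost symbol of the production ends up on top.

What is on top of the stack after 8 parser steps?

step 1: stack=$ <S>  input=u t t r v $  — expand <S> → <N> v
step 2: stack=$ v <N>  input=u t t r v $  — expand <N> → <D>
step 3: stack=$ v <D>  input=u t t r v $  — expand <D> → u t <L>
step 4: stack=$ v <L> t u  input=u t t r v $  — match u
step 5: stack=$ v <L> t  input=t t r v $  — match t
step 6: stack=$ v <L>  input=t r v $  — expand <L> → <N> r
step 7: stack=$ v r <N>  input=t r v $  — expand <N> → <D>
step 8: stack=$ v r <D>  input=t r v $  — expand <D> → t
Stack after step 8: $ v r t (top = t).

t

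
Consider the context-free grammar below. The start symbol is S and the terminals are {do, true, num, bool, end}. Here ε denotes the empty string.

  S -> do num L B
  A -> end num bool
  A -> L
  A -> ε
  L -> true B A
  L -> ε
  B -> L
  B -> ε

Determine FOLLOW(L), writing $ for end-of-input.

FIRST(S) = {do}
FIRST(L) = {ε, true}
FIRST(A) = {ε, end, true}  (via L)
FIRST(B) = {ε, true}  (via L)
FOLLOW(S) includes $ since S is the start symbol.
FOLLOW(S): S appears on no right-hand side. Thus FOLLOW(S) = {$}.
FOLLOW(A): in L->true B A, the suffix after A is empty, so FOLLOW(A) ⊇ FOLLOW(L) = {$, end, true}. Thus FOLLOW(A) = {$, end, true}.
FOLLOW(L): in S->do num L B, L is followed by B with FIRST {ε, true}; in S->do num L B, the suffix after L is nullable, so FOLLOW(L) ⊇ FOLLOW(S) = {$}; in A->L, the suffix after L is empty, so FOLLOW(L) ⊇ FOLLOW(A) = {$, end, true}; in B->L, the suffix after L is empty, so FOLLOW(L) ⊇ FOLLOW(B) = {$, end, true}. Thus FOLLOW(L) = {$, end, true}.
FOLLOW(B): in S->do num L B, the suffix after B is empty, so FOLLOW(B) ⊇ FOLLOW(S) = {$}; in L->true B A, B is followed by A with FIRST {ε, end, true}; in L->true B A, the suffix after B is nullable, so FOLLOW(B) ⊇ FOLLOW(L) = {$, end, true}. Thus FOLLOW(B) = {$, end, true}.

{$, end, true}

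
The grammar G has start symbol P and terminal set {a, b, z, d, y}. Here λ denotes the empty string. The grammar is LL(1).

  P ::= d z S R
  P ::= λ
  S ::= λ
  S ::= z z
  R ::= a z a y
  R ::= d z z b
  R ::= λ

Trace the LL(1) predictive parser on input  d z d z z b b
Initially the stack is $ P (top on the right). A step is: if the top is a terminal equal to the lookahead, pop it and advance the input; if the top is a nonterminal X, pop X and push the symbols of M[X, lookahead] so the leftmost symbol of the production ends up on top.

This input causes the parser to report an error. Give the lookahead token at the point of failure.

b

      Stack      Input            Action
   1  $ P        d z d z z b b $  expand P ::= d z S R
   2  $ R S z d  d z d z z b b $  match d
   3  $ R S z    z d z z b b $    match z
   4  $ R S      d z z b b $      expand S ::= λ
   5  $ R        d z z b b $      expand R ::= d z z b
   6  $ b z z d  d z z b b $      match d
   7  $ b z z    z z b b $        match z
   8  $ b z      z b b $          match z
   9  $ b        b b $            match b
  10  $          b $              error: stack empty but input remains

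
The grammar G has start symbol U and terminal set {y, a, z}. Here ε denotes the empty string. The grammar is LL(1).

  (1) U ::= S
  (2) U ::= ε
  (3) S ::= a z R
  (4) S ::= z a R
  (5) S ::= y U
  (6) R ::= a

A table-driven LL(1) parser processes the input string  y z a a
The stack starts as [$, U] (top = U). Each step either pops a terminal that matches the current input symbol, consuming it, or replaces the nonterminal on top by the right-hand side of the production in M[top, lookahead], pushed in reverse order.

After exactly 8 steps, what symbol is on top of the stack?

step 1: stack=$ U  input=y z a a $  — expand U ::= S
step 2: stack=$ S  input=y z a a $  — expand S ::= y U
step 3: stack=$ U y  input=y z a a $  — match y
step 4: stack=$ U  input=z a a $  — expand U ::= S
step 5: stack=$ S  input=z a a $  — expand S ::= z a R
step 6: stack=$ R a z  input=z a a $  — match z
step 7: stack=$ R a  input=a a $  — match a
step 8: stack=$ R  input=a $  — expand R ::= a
Stack after step 8: $ a (top = a).

a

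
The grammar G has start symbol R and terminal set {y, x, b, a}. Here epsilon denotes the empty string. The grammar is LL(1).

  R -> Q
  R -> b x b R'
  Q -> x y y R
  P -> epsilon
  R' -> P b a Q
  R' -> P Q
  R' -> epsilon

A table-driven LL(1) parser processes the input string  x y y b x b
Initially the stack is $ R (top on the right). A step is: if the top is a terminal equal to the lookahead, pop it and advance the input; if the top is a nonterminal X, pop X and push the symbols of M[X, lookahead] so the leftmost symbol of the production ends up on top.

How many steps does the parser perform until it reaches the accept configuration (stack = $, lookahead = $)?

step 1: stack=$ R  input=x y y b x b $  — expand R -> Q
step 2: stack=$ Q  input=x y y b x b $  — expand Q -> x y y R
step 3: stack=$ R y y x  input=x y y b x b $  — match x
step 4: stack=$ R y y  input=y y b x b $  — match y
step 5: stack=$ R y  input=y b x b $  — match y
step 6: stack=$ R  input=b x b $  — expand R -> b x b R'
step 7: stack=$ R' b x b  input=b x b $  — match b
step 8: stack=$ R' b x  input=x b $  — match x
step 9: stack=$ R' b  input=b $  — match b
step 10: stack=$ R'  input=$  — expand R' -> epsilon
Accept reached after 10 steps.

10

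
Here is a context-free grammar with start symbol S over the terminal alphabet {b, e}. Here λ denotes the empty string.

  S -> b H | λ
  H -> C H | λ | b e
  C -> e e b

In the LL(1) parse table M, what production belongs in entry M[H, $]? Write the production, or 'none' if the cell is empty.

H -> λ

FIRST(S): from S->b H we get {b}; from S->λ we get {λ}. So FIRST(S) = {λ, b}.
FIRST(C): from C->e e b we get {e}. So FIRST(C) = {e}.
FIRST(H): from H->C H we get {e}; from H->λ we get {λ}; from H->b e we get {b}. So FIRST(H) = {λ, b, e}.
FOLLOW(S) includes $ since S is the start symbol.
FOLLOW(S): S appears on no right-hand side. Thus FOLLOW(S) = {$}.
FOLLOW(H): in S->b H, the suffix after H is empty, so FOLLOW(H) ⊇ FOLLOW(S) = {$}; in H->C H, the suffix after H is empty (adds nothing new). Thus FOLLOW(H) = {$}.
For H -> C H: FIRST(C H) = {e}, so it goes in M[H, t] for t ∈ {e}.
For H -> λ: FIRST(λ) = {λ}, so it goes in M[H, t] for t ∈ {}; since λ ∈ FIRST, also for every t ∈ FOLLOW(H) = {$}.
For H -> b e: FIRST(b e) = {b}, so it goes in M[H, t] for t ∈ {b}.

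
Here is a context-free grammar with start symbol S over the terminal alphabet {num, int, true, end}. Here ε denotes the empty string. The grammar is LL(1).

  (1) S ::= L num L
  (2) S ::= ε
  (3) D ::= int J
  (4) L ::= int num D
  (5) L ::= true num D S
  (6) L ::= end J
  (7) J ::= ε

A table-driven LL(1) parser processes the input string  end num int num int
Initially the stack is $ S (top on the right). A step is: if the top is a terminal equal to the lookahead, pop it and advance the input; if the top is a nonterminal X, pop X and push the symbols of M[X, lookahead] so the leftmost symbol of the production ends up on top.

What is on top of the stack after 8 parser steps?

D

step 1: stack=$ S  input=end num int num int $  — expand S ::= L num L
step 2: stack=$ L num L  input=end num int num int $  — expand L ::= end J
step 3: stack=$ L num J end  input=end num int num int $  — match end
step 4: stack=$ L num J  input=num int num int $  — expand J ::= ε
step 5: stack=$ L num  input=num int num int $  — match num
step 6: stack=$ L  input=int num int $  — expand L ::= int num D
step 7: stack=$ D num int  input=int num int $  — match int
step 8: stack=$ D num  input=num int $  — match num
Stack after step 8: $ D (top = D).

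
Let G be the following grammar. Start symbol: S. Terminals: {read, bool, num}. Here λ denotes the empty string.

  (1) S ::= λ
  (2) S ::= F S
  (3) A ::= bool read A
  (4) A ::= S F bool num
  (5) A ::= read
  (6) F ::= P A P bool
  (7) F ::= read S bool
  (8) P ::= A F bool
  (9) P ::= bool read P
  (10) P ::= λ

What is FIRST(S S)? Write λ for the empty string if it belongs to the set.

FIRST(S): from S::=λ we get {λ}; from S::=F S we get {bool, read}. So FIRST(S) = {λ, bool, read}.
FIRST(A): from A::=bool read A we get {bool}; from A::=S F bool num we get {bool, read}; from A::=read we get {read}. So FIRST(A) = {bool, read}.
FIRST(P): from P::=A F bool we get {bool, read}; from P::=bool read P we get {bool}; from P::=λ we get {λ}. So FIRST(P) = {λ, bool, read}.
FIRST(F): from F::=P A P bool we get {bool, read}; from F::=read S bool we get {read}. So FIRST(F) = {bool, read}.
FIRST(S S): take FIRST of each symbol in turn, carrying on past any symbol whose FIRST contains λ; result {λ, bool, read}.

{λ, bool, read}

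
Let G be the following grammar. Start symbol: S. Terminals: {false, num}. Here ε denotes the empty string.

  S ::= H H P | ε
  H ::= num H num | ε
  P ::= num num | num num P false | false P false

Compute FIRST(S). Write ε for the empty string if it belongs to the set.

FIRST(H): from H::=num H num we get {num}; from H::=ε we get {ε}. So FIRST(H) = {ε, num}.
FIRST(P): from P::=num num we get {num}; from P::=num num P false we get {num}; from P::=false P false we get {false}. So FIRST(P) = {false, num}.
FIRST(S): from S::=H H P we get {false, num}; from S::=ε we get {ε}. So FIRST(S) = {ε, false, num}.

{ε, false, num}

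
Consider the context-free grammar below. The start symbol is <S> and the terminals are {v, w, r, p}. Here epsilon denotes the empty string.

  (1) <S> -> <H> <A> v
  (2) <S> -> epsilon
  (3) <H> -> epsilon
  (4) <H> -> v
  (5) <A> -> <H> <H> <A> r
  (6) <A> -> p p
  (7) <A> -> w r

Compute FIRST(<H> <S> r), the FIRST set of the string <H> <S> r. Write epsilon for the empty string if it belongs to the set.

FIRST(<H>) = {epsilon, v}
FIRST(<A>) = {p, v, w}  (via <H> <H> <A> r)
FIRST(<S>) = {epsilon, p, v, w}  (via <H> <A> v)
FIRST(<H> <S> r): take FIRST of each symbol in turn, carrying on past any symbol whose FIRST contains epsilon; result {p, r, v, w}.

{p, r, v, w}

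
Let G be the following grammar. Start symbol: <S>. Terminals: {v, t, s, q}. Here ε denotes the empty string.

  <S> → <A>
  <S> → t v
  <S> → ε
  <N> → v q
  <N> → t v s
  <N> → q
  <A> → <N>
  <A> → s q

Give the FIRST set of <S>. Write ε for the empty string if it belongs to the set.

FIRST(<N>): from <N>→v q we get {v}; from <N>→t v s we get {t}; from <N>→q we get {q}. So FIRST(<N>) = {q, t, v}.
FIRST(<A>): from <A>→<N> we get {q, t, v}; from <A>→s q we get {s}. So FIRST(<A>) = {q, s, t, v}.
FIRST(<S>): from <S>→<A> we get {q, s, t, v}; from <S>→t v we get {t}; from <S>→ε we get {ε}. So FIRST(<S>) = {ε, q, s, t, v}.

{ε, q, s, t, v}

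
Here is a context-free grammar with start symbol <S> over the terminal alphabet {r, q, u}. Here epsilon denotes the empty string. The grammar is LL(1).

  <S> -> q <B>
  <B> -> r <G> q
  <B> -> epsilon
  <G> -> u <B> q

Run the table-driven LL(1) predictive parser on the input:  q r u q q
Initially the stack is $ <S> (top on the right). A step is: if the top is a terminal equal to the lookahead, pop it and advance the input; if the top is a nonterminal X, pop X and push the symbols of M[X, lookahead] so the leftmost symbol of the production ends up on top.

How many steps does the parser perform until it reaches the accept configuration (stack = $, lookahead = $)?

step 1: stack=$ <S>  input=q r u q q $  — expand <S> -> q <B>
step 2: stack=$ <B> q  input=q r u q q $  — match q
step 3: stack=$ <B>  input=r u q q $  — expand <B> -> r <G> q
step 4: stack=$ q <G> r  input=r u q q $  — match r
step 5: stack=$ q <G>  input=u q q $  — expand <G> -> u <B> q
step 6: stack=$ q q <B> u  input=u q q $  — match u
step 7: stack=$ q q <B>  input=q q $  — expand <B> -> epsilon
step 8: stack=$ q q  input=q q $  — match q
step 9: stack=$ q  input=q $  — match q
Accept reached after 9 steps.

9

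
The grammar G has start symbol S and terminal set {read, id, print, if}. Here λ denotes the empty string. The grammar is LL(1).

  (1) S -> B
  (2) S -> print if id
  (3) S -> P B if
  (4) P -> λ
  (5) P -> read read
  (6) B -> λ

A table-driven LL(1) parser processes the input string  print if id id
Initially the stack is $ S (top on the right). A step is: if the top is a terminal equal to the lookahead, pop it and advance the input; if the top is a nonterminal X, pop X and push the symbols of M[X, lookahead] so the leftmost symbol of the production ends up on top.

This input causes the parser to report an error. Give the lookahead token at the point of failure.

id

     Stack          Input             Action
  1  $ S            print if id id $  expand S -> print if id
  2  $ id if print  print if id id $  match print
  3  $ id if        if id id $        match if
  4  $ id           id id $           match id
  5  $              id $              error: stack empty but input remains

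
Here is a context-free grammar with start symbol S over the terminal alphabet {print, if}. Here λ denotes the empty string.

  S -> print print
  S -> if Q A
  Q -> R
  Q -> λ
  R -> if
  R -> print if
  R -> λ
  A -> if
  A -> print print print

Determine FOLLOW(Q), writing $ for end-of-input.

{if, print}

FIRST(S) = {if, print}
FIRST(R) = {λ, if, print}
FIRST(A) = {if, print}
FIRST(Q) = {λ, if, print}  (via R)
FOLLOW(S) includes $ since S is the start symbol.
FOLLOW(S): S appears on no right-hand side. Thus FOLLOW(S) = {$}.
FOLLOW(Q): in S->if Q A, Q is followed by A with FIRST {if, print}. Thus FOLLOW(Q) = {if, print}.
FOLLOW(R): in Q->R, the suffix after R is empty, so FOLLOW(R) ⊇ FOLLOW(Q) = {if, print}. Thus FOLLOW(R) = {if, print}.
FOLLOW(A): in S->if Q A, the suffix after A is empty, so FOLLOW(A) ⊇ FOLLOW(S) = {$}. Thus FOLLOW(A) = {$}.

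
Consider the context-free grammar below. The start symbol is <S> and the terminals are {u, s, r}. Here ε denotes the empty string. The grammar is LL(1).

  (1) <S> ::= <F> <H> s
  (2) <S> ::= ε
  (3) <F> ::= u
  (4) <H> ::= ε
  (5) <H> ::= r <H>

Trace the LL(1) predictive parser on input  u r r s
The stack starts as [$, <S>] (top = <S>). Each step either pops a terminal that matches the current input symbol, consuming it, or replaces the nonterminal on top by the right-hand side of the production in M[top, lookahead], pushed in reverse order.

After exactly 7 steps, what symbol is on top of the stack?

<H>

     Stack        Input      Action
  1  $ <S>        u r r s $  expand <S> ::= <F> <H> s
  2  $ s <H> <F>  u r r s $  expand <F> ::= u
  3  $ s <H> u    u r r s $  match u
  4  $ s <H>      r r s $    expand <H> ::= r <H>
  5  $ s <H> r    r r s $    match r
  6  $ s <H>      r s $      expand <H> ::= r <H>
  7  $ s <H> r    r s $      match r
Stack after step 7: $ s <H> (top = <H>).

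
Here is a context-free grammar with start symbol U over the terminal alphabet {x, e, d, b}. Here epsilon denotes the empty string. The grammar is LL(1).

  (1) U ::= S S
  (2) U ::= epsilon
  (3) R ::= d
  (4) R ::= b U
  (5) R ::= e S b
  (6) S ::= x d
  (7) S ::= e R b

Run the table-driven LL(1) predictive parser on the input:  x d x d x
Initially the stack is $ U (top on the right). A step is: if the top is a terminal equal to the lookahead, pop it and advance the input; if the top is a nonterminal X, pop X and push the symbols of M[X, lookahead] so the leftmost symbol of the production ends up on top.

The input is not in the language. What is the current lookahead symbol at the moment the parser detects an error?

x

step 1: stack=$ U  input=x d x d x $  — expand U ::= S S
step 2: stack=$ S S  input=x d x d x $  — expand S ::= x d
step 3: stack=$ S d x  input=x d x d x $  — match x
step 4: stack=$ S d  input=d x d x $  — match d
step 5: stack=$ S  input=x d x $  — expand S ::= x d
step 6: stack=$ d x  input=x d x $  — match x
step 7: stack=$ d  input=d x $  — match d
step 8: stack=$  input=x $  — error: stack empty but input remains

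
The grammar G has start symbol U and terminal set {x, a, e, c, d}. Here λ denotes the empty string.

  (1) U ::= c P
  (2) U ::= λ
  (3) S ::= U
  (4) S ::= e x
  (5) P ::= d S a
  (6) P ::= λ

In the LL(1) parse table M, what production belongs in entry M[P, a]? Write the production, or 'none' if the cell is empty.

P ::= λ

FIRST(U): from U::=c P we get {c}; from U::=λ we get {λ}. So FIRST(U) = {λ, c}.
FIRST(P): from P::=d S a we get {d}; from P::=λ we get {λ}. So FIRST(P) = {λ, d}.
FIRST(S): from S::=U we get {λ, c}; from S::=e x we get {e}. So FIRST(S) = {λ, c, e}.
FOLLOW(U) includes $ since U is the start symbol.
FOLLOW(U): in S::=U, the suffix after U is empty, so FOLLOW(U) ⊇ FOLLOW(S) = {a}. Thus FOLLOW(U) = {$, a}.
FOLLOW(P): in U::=c P, the suffix after P is empty, so FOLLOW(P) ⊇ FOLLOW(U) = {$, a}. Thus FOLLOW(P) = {$, a}.
For P ::= d S a: FIRST(d S a) = {d}, so it goes in M[P, t] for t ∈ {d}.
For P ::= λ: FIRST(λ) = {λ}, so it goes in M[P, t] for t ∈ {}; since λ ∈ FIRST, also for every t ∈ FOLLOW(P) = {$, a}.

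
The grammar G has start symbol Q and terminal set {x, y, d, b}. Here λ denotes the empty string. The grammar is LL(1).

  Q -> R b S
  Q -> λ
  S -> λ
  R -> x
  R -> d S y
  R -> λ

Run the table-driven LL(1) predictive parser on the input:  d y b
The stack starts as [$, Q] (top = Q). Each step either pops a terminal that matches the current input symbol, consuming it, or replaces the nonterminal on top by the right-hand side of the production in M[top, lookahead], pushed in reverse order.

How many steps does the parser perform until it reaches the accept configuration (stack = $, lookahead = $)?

7

     Stack        Input    Action
  1  $ Q          d y b $  expand Q -> R b S
  2  $ S b R      d y b $  expand R -> d S y
  3  $ S b y S d  d y b $  match d
  4  $ S b y S    y b $    expand S -> λ
  5  $ S b y      y b $    match y
  6  $ S b        b $      match b
  7  $ S          $        expand S -> λ
Accept reached after 7 steps.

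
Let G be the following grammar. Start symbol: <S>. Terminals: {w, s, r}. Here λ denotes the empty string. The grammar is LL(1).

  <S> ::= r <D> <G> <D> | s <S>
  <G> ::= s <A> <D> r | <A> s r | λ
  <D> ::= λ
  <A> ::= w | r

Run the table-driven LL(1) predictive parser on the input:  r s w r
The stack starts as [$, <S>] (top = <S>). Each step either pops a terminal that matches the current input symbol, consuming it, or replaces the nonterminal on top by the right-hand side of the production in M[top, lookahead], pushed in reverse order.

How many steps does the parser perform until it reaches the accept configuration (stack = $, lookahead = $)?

10

step 1: stack=$ <S>  input=r s w r $  — expand <S> ::= r <D> <G> <D>
step 2: stack=$ <D> <G> <D> r  input=r s w r $  — match r
step 3: stack=$ <D> <G> <D>  input=s w r $  — expand <D> ::= λ
step 4: stack=$ <D> <G>  input=s w r $  — expand <G> ::= s <A> <D> r
step 5: stack=$ <D> r <D> <A> s  input=s w r $  — match s
step 6: stack=$ <D> r <D> <A>  input=w r $  — expand <A> ::= w
step 7: stack=$ <D> r <D> w  input=w r $  — match w
step 8: stack=$ <D> r <D>  input=r $  — expand <D> ::= λ
step 9: stack=$ <D> r  input=r $  — match r
step 10: stack=$ <D>  input=$  — expand <D> ::= λ
Accept reached after 10 steps.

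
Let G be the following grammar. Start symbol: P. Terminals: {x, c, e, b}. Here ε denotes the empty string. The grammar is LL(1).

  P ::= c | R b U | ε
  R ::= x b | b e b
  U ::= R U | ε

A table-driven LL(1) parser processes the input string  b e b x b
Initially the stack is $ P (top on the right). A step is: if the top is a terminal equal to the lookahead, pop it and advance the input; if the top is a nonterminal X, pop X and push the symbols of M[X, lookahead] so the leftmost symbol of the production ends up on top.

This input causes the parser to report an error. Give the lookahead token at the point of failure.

x

     Stack        Input        Action
  1  $ P          b e b x b $  expand P ::= R b U
  2  $ U b R      b e b x b $  expand R ::= b e b
  3  $ U b b e b  b e b x b $  match b
  4  $ U b b e    e b x b $    match e
  5  $ U b b      b x b $      match b
  6  $ U b        x b $        error: top is terminal b but lookahead is x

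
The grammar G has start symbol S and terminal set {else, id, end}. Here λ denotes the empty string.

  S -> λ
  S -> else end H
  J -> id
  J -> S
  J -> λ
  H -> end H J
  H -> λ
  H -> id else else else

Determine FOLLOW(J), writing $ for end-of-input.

{$, else, id}

FIRST(S): from S->λ we get {λ}; from S->else end H we get {else}. So FIRST(S) = {λ, else}.
FIRST(H): from H->end H J we get {end}; from H->λ we get {λ}; from H->id else else else we get {id}. So FIRST(H) = {λ, end, id}.
FIRST(J): from J->id we get {id}; from J->S we get {λ, else}; from J->λ we get {λ}. So FIRST(J) = {λ, else, id}.
FOLLOW(S) includes $ since S is the start symbol.
FOLLOW(S): in J->S, the suffix after S is empty, so FOLLOW(S) ⊇ FOLLOW(J) = {$, else, id}. Thus FOLLOW(S) = {$, else, id}.
FOLLOW(H): in S->else end H, the suffix after H is empty, so FOLLOW(H) ⊇ FOLLOW(S) = {$, else, id}; in H->end H J, H is followed by J with FIRST {λ, else, id}; in H->end H J, the suffix after H is nullable (adds nothing new). Thus FOLLOW(H) = {$, else, id}.
FOLLOW(J): in H->end H J, the suffix after J is empty, so FOLLOW(J) ⊇ FOLLOW(H) = {$, else, id}. Thus FOLLOW(J) = {$, else, id}.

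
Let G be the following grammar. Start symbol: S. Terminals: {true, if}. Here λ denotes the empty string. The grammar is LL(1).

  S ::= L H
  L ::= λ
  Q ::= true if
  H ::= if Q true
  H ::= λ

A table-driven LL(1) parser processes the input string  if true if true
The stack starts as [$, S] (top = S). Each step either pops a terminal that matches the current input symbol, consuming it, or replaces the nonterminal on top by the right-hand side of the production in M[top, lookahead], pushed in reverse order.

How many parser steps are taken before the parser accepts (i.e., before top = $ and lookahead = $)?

8

     Stack           Input              Action
  1  $ S             if true if true $  expand S ::= L H
  2  $ H L           if true if true $  expand L ::= λ
  3  $ H             if true if true $  expand H ::= if Q true
  4  $ true Q if     if true if true $  match if
  5  $ true Q        true if true $     expand Q ::= true if
  6  $ true if true  true if true $     match true
  7  $ true if       if true $          match if
  8  $ true          true $             match true
Accept reached after 8 steps.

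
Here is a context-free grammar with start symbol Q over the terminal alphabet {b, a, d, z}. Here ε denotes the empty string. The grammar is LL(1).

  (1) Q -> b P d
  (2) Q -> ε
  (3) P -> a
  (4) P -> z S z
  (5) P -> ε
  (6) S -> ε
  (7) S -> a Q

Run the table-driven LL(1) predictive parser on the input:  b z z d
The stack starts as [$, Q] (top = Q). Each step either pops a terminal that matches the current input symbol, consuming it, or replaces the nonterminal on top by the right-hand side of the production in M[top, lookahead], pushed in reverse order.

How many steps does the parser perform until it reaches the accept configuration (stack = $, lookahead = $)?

step 1: stack=$ Q  input=b z z d $  — expand Q -> b P d
step 2: stack=$ d P b  input=b z z d $  — match b
step 3: stack=$ d P  input=z z d $  — expand P -> z S z
step 4: stack=$ d z S z  input=z z d $  — match z
step 5: stack=$ d z S  input=z d $  — expand S -> ε
step 6: stack=$ d z  input=z d $  — match z
step 7: stack=$ d  input=d $  — match d
Accept reached after 7 steps.

7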